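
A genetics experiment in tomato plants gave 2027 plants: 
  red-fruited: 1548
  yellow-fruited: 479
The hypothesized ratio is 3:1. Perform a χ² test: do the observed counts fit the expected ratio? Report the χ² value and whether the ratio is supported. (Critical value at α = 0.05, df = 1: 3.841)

Expected counts for N = 2027 under a 3:1 ratio (total parts = 4):
  red-fruited: 2027 × 3/4 = 1520.25
  yellow-fruited: 2027 × 1/4 = 506.75
χ² = Σ (O − E)² / E
  red-fruited: (1548 − 1520.25)² / 1520.25 = 0.5065
  yellow-fruited: (479 − 506.75)² / 506.75 = 1.5196
χ² = 0.5065 + 1.5196 = 2.0261 ≈ 2.026
Degrees of freedom = 2 − 1 = 1; critical value at α = 0.05 is 3.841.
Since 2.026 < 3.841, we fail to reject the null hypothesis — the data are consistent with the 3:1 ratio.

2.026; consistent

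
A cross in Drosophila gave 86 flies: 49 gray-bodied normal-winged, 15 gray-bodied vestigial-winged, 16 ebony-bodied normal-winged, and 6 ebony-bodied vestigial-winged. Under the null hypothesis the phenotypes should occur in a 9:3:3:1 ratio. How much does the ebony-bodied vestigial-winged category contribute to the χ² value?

0.073

Total ratio parts = 16. Expected numbers out of 86:
  gray-bodied normal-winged: 86 × 9/16 = 48.375
  gray-bodied vestigial-winged: 86 × 3/16 = 16.125
  ebony-bodied normal-winged: 86 × 3/16 = 16.125
  ebony-bodied vestigial-winged: 86 × 1/16 = 5.375
Contribution of ebony-bodied vestigial-winged: (6 − 5.375)² / 5.375 = 0.0727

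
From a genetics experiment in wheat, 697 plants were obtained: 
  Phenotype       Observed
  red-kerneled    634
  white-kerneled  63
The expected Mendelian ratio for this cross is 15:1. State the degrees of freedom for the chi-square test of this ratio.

1

A goodness-of-fit test with 2 phenotype classes has df = 2 − 1 = 1.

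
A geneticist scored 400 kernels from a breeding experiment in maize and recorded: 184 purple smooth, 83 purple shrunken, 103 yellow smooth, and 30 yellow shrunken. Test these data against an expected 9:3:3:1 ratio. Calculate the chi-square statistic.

19.778

Total ratio parts = 16. Expected numbers out of 400:
  purple smooth: 400 × 9/16 = 225
  purple shrunken: 400 × 3/16 = 75
  yellow smooth: 400 × 3/16 = 75
  yellow shrunken: 400 × 1/16 = 25
χ² = Σ (O − E)² / E
  purple smooth: (184 − 225)² / 225 = 7.4711
  purple shrunken: (83 − 75)² / 75 = 0.8533
  yellow smooth: (103 − 75)² / 75 = 10.4533
  yellow shrunken: (30 − 25)² / 25 = 1.0000
χ² = 7.4711 + 0.8533 + 10.4533 + 1.0000 = 19.7777 ≈ 19.778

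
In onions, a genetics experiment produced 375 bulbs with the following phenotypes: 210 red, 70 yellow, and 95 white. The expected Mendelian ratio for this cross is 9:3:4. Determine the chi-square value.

0.022

Total ratio parts = 16. Expected numbers out of 375:
  red: 375 × 9/16 = 210.9375
  yellow: 375 × 3/16 = 70.3125
  white: 375 × 4/16 = 93.75
χ² = Σ (O − E)² / E
  red: (210 − 210.9375)² / 210.9375 = 0.0042
  yellow: (70 − 70.3125)² / 70.3125 = 0.0014
  white: (95 − 93.75)² / 93.75 = 0.0167
χ² = 0.0042 + 0.0014 + 0.0167 = 0.0223 ≈ 0.022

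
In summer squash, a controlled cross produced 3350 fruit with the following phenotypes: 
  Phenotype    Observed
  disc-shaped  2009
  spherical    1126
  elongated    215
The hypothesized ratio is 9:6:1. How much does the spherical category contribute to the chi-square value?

The 9:6:1 ratio has 16 parts, so with N = 3350 the expected counts are:
  disc-shaped: 3350 × 9/16 = 1884.375
  spherical: 3350 × 6/16 = 1256.25
  elongated: 3350 × 1/16 = 209.375
Contribution of spherical: (1126 − 1256.25)² / 1256.25 = 13.5045

13.505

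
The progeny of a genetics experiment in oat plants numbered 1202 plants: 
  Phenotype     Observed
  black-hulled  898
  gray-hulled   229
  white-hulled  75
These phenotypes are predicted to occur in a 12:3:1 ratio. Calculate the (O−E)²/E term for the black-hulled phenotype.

0.014

Total ratio parts = 16. Expected numbers out of 1202:
  black-hulled: 1202 × 12/16 = 901.5
  gray-hulled: 1202 × 3/16 = 225.375
  white-hulled: 1202 × 1/16 = 75.125
Contribution of black-hulled: (898 − 901.5)² / 901.5 = 0.0136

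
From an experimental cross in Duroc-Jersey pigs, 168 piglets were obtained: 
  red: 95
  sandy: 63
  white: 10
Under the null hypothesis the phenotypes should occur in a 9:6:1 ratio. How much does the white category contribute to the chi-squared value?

Total ratio parts = 16. Expected numbers out of 168:
  red: 168 × 9/16 = 94.5
  sandy: 168 × 6/16 = 63
  white: 168 × 1/16 = 10.5
Contribution of white: (10 − 10.5)² / 10.5 = 0.0238

0.024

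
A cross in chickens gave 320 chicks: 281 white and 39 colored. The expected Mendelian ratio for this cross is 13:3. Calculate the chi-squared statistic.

9.046

Expected counts for N = 320 under a 13:3 ratio (total parts = 16):
  white: 320 × 13/16 = 260
  colored: 320 × 3/16 = 60
χ² = Σ (O − E)² / E
  white: (281 − 260)² / 260 = 1.6962
  colored: (39 − 60)² / 60 = 7.3500
χ² = 1.6962 + 7.3500 = 9.0462 ≈ 9.046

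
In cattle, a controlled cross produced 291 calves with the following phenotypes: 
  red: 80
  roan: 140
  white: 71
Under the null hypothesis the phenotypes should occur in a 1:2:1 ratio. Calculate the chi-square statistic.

0.973

Under the 1:2:1 hypothesis (Σ ratio = 4, N = 291):
  red: 291 × 1/4 = 72.75
  roan: 291 × 2/4 = 145.5
  white: 291 × 1/4 = 72.75
χ² = Σ (O − E)² / E
  red: (80 − 72.75)² / 72.75 = 0.7225
  roan: (140 − 145.5)² / 145.5 = 0.2079
  white: (71 − 72.75)² / 72.75 = 0.0421
χ² = 0.7225 + 0.2079 + 0.0421 = 0.9725 ≈ 0.973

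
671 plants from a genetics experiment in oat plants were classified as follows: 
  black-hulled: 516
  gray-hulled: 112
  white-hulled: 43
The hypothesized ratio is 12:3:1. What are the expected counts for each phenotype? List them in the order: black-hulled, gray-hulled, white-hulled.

The 12:3:1 ratio has 16 parts, so with N = 671 the expected counts are:
  black-hulled: 671 × 12/16 = 503.25
  gray-hulled: 671 × 3/16 = 125.8125
  white-hulled: 671 × 1/16 = 41.9375

503.25, 125.8125, 41.9375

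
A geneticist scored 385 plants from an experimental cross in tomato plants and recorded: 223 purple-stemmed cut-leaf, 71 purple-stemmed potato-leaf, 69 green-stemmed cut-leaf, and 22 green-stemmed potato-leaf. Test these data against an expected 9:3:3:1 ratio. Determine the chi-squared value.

Expected counts for N = 385 under a 9:3:3:1 ratio (total parts = 16):
  purple-stemmed cut-leaf: 385 × 9/16 = 216.5625
  purple-stemmed potato-leaf: 385 × 3/16 = 72.1875
  green-stemmed cut-leaf: 385 × 3/16 = 72.1875
  green-stemmed potato-leaf: 385 × 1/16 = 24.0625
χ² = Σ (O − E)² / E
  purple-stemmed cut-leaf: (223 − 216.5625)² / 216.5625 = 0.1914
  purple-stemmed potato-leaf: (71 − 72.1875)² / 72.1875 = 0.0195
  green-stemmed cut-leaf: (69 − 72.1875)² / 72.1875 = 0.1407
  green-stemmed potato-leaf: (22 − 24.0625)² / 24.0625 = 0.1768
χ² = 0.1914 + 0.0195 + 0.1407 + 0.1768 = 0.5284 ≈ 0.528

0.528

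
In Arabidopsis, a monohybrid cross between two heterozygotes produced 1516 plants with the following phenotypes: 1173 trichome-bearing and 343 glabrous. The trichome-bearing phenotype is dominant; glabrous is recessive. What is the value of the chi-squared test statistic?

4.559

For a monohybrid cross between heterozygotes with complete dominance, the expected phenotypic ratio is 3:1.
Under the 3:1 hypothesis (Σ ratio = 4, N = 1516):
  trichome-bearing: 1516 × 3/4 = 1137
  glabrous: 1516 × 1/4 = 379
χ² = Σ (O − E)² / E
  trichome-bearing: (1173 − 1137)² / 1137 = 1.1398
  glabrous: (343 − 379)² / 379 = 3.4195
χ² = 1.1398 + 3.4195 = 4.5593 ≈ 4.559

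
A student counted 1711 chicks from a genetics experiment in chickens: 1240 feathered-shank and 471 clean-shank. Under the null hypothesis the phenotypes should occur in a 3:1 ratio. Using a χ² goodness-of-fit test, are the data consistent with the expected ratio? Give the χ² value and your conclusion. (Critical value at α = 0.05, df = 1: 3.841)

Total ratio parts = 4. Expected numbers out of 1711:
  feathered-shank: 1711 × 3/4 = 1283.25
  clean-shank: 1711 × 1/4 = 427.75
χ² = Σ (O − E)² / E
  feathered-shank: (1240 − 1283.25)² / 1283.25 = 1.4577
  clean-shank: (471 − 427.75)² / 427.75 = 4.3730
χ² = 1.4577 + 4.3730 = 5.8307 ≈ 5.831
Degrees of freedom = 2 − 1 = 1; critical value at α = 0.05 is 3.841.
Since 5.831 > 3.841, we reject the null hypothesis — the data do not fit the 3:1 ratio.

5.831; not consistent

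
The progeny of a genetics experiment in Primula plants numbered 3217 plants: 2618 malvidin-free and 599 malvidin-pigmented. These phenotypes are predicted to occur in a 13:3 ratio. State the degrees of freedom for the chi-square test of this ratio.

A goodness-of-fit test with 2 phenotype classes has df = 2 − 1 = 1.

1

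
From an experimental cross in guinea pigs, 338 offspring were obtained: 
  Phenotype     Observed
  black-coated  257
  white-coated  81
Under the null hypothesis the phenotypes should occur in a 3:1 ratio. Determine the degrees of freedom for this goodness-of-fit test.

A goodness-of-fit test with 2 phenotype classes has df = 2 − 1 = 1.

1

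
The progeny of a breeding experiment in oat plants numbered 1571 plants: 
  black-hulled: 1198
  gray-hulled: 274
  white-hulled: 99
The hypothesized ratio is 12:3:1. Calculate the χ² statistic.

1.773

Expected counts for N = 1571 under a 12:3:1 ratio (total parts = 16):
  black-hulled: 1571 × 12/16 = 1178.25
  gray-hulled: 1571 × 3/16 = 294.5625
  white-hulled: 1571 × 1/16 = 98.1875
χ² = Σ (O − E)² / E
  black-hulled: (1198 − 1178.25)² / 1178.25 = 0.3311
  gray-hulled: (274 − 294.5625)² / 294.5625 = 1.4354
  white-hulled: (99 − 98.1875)² / 98.1875 = 0.0067
χ² = 0.3311 + 1.4354 + 0.0067 = 1.7732 ≈ 1.773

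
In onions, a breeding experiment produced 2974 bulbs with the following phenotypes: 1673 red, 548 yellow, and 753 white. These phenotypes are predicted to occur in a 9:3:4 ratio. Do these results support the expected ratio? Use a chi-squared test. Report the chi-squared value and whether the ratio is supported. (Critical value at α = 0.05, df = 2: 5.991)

0.288; consistent

The 9:3:4 ratio has 16 parts, so with N = 2974 the expected counts are:
  red: 2974 × 9/16 = 1672.875
  yellow: 2974 × 3/16 = 557.625
  white: 2974 × 4/16 = 743.5
χ² = Σ (O − E)² / E
  red: (1673 − 1672.875)² / 1672.875 = 0.0000
  yellow: (548 − 557.625)² / 557.625 = 0.1661
  white: (753 − 743.5)² / 743.5 = 0.1214
χ² = 0.0000 + 0.1661 + 0.1214 = 0.2875 ≈ 0.288
Degrees of freedom = 3 − 1 = 2; critical value at α = 0.05 is 5.991.
Since 0.288 < 5.991, we fail to reject the null hypothesis — the data are consistent with the 9:3:4 ratio.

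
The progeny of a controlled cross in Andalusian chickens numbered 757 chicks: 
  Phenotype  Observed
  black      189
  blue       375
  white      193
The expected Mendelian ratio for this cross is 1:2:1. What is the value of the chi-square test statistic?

0.107

The 1:2:1 ratio has 4 parts, so with N = 757 the expected counts are:
  black: 757 × 1/4 = 189.25
  blue: 757 × 2/4 = 378.5
  white: 757 × 1/4 = 189.25
χ² = Σ (O − E)² / E
  black: (189 − 189.25)² / 189.25 = 0.0003
  blue: (375 − 378.5)² / 378.5 = 0.0324
  white: (193 − 189.25)² / 189.25 = 0.0743
χ² = 0.0003 + 0.0324 + 0.0743 = 0.107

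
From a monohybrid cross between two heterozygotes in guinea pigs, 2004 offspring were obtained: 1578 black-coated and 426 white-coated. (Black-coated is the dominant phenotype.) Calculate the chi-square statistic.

14.970

For a monohybrid cross between heterozygotes with complete dominance, the expected phenotypic ratio is 3:1.
Under the 3:1 hypothesis (Σ ratio = 4, N = 2004):
  black-coated: 2004 × 3/4 = 1503
  white-coated: 2004 × 1/4 = 501
χ² = Σ (O − E)² / E
  black-coated: (1578 − 1503)² / 1503 = 3.7425
  white-coated: (426 − 501)² / 501 = 11.2275
χ² = 3.7425 + 11.2275 = 14.970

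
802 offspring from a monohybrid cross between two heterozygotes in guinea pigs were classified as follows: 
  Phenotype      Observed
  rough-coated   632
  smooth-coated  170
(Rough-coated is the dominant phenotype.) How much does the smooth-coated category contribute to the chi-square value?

4.640

For a monohybrid cross between heterozygotes with complete dominance, the expected phenotypic ratio is 3:1.
The 3:1 ratio has 4 parts, so with N = 802 the expected counts are:
  rough-coated: 802 × 3/4 = 601.5
  smooth-coated: 802 × 1/4 = 200.5
Contribution of smooth-coated: (170 − 200.5)² / 200.5 = 4.6397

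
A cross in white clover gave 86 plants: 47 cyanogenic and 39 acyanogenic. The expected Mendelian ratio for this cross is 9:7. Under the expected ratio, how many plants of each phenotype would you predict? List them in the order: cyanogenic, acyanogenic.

48.375, 37.625

The 9:7 ratio has 16 parts, so with N = 86 the expected counts are:
  cyanogenic: 86 × 9/16 = 48.375
  acyanogenic: 86 × 7/16 = 37.625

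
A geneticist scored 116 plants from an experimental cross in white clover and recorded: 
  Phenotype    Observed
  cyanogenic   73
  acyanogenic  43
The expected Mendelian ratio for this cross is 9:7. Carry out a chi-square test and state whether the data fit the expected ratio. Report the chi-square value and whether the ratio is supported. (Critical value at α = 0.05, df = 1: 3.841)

Expected counts for N = 116 under a 9:7 ratio (total parts = 16):
  cyanogenic: 116 × 9/16 = 65.25
  acyanogenic: 116 × 7/16 = 50.75
χ² = Σ (O − E)² / E
  cyanogenic: (73 − 65.25)² / 65.25 = 0.9205
  acyanogenic: (43 − 50.75)² / 50.75 = 1.1835
χ² = 0.9205 + 1.1835 = 2.104
Degrees of freedom = 2 − 1 = 1; critical value at α = 0.05 is 3.841.
Since 2.104 < 3.841, we fail to reject the null hypothesis — the data are consistent with the 9:7 ratio.

2.104; consistent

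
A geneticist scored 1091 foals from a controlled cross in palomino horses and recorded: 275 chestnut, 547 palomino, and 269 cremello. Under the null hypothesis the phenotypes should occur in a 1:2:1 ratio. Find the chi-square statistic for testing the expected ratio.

Expected counts for N = 1091 under a 1:2:1 ratio (total parts = 4):
  chestnut: 1091 × 1/4 = 272.75
  palomino: 1091 × 2/4 = 545.5
  cremello: 1091 × 1/4 = 272.75
χ² = Σ (O − E)² / E
  chestnut: (275 − 272.75)² / 272.75 = 0.0186
  palomino: (547 − 545.5)² / 545.5 = 0.0041
  cremello: (269 − 272.75)² / 272.75 = 0.0516
χ² = 0.0186 + 0.0041 + 0.0516 = 0.0743 ≈ 0.074

0.074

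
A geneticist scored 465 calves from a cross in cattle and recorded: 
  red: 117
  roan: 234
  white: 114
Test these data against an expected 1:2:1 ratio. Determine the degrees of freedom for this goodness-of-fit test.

2

A goodness-of-fit test with 3 phenotype classes has df = 3 − 1 = 2.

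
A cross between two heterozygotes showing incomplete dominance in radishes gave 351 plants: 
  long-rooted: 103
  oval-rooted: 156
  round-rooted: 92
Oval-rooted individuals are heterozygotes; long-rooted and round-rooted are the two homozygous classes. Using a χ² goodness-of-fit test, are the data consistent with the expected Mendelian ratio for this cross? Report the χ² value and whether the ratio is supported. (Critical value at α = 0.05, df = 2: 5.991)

5.023; consistent

With incomplete dominance, a heterozygote × heterozygote cross gives a 1:2:1 phenotypic ratio.
Under the 1:2:1 hypothesis (Σ ratio = 4, N = 351):
  long-rooted: 351 × 1/4 = 87.75
  oval-rooted: 351 × 2/4 = 175.5
  round-rooted: 351 × 1/4 = 87.75
χ² = Σ (O − E)² / E
  long-rooted: (103 − 87.75)² / 87.75 = 2.6503
  oval-rooted: (156 − 175.5)² / 175.5 = 2.1667
  round-rooted: (92 − 87.75)² / 87.75 = 0.2058
χ² = 2.6503 + 2.1667 + 0.2058 = 5.0228 ≈ 5.023
Degrees of freedom = 3 − 1 = 2; critical value at α = 0.05 is 5.991.
Since 5.023 < 5.991, we fail to reject the null hypothesis — the data are consistent with the 1:2:1 ratio.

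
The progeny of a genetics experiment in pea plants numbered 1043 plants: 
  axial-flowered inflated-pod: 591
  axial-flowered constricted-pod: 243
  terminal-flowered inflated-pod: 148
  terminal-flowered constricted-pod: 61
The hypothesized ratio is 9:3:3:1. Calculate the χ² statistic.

Expected counts for N = 1043 under a 9:3:3:1 ratio (total parts = 16):
  axial-flowered inflated-pod: 1043 × 9/16 = 586.6875
  axial-flowered constricted-pod: 1043 × 3/16 = 195.5625
  terminal-flowered inflated-pod: 1043 × 3/16 = 195.5625
  terminal-flowered constricted-pod: 1043 × 1/16 = 65.1875
χ² = Σ (O − E)² / E
  axial-flowered inflated-pod: (591 − 586.6875)² / 586.6875 = 0.0317
  axial-flowered constricted-pod: (243 − 195.5625)² / 195.5625 = 11.5069
  terminal-flowered inflated-pod: (148 − 195.5625)² / 195.5625 = 11.5676
  terminal-flowered constricted-pod: (61 − 65.1875)² / 65.1875 = 0.2690
χ² = 0.0317 + 11.5069 + 11.5676 + 0.2690 = 23.3752 ≈ 23.375

23.375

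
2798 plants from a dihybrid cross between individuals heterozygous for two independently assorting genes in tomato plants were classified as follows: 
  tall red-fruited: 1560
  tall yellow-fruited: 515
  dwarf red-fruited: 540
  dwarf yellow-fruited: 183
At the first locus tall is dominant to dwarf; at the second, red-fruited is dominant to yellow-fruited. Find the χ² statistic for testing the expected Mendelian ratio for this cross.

1.127

A dihybrid F₂ with independent assortment and complete dominance at both loci gives a 9:3:3:1 phenotypic ratio.
The 9:3:3:1 ratio has 16 parts, so with N = 2798 the expected counts are:
  tall red-fruited: 2798 × 9/16 = 1573.875
  tall yellow-fruited: 2798 × 3/16 = 524.625
  dwarf red-fruited: 2798 × 3/16 = 524.625
  dwarf yellow-fruited: 2798 × 1/16 = 174.875
χ² = Σ (O − E)² / E
  tall red-fruited: (1560 − 1573.875)² / 1573.875 = 0.1223
  tall yellow-fruited: (515 − 524.625)² / 524.625 = 0.1766
  dwarf red-fruited: (540 − 524.625)² / 524.625 = 0.4506
  dwarf yellow-fruited: (183 − 174.875)² / 174.875 = 0.3775
χ² = 0.1223 + 0.1766 + 0.4506 + 0.3775 = 1.127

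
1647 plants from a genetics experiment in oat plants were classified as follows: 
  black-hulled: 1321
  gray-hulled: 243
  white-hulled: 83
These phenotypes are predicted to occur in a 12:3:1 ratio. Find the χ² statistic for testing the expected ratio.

Under the 12:3:1 hypothesis (Σ ratio = 16, N = 1647):
  black-hulled: 1647 × 12/16 = 1235.25
  gray-hulled: 1647 × 3/16 = 308.8125
  white-hulled: 1647 × 1/16 = 102.9375
χ² = Σ (O − E)² / E
  black-hulled: (1321 − 1235.25)² / 1235.25 = 5.9527
  gray-hulled: (243 − 308.8125)² / 308.8125 = 14.0256
  white-hulled: (83 − 102.9375)² / 102.9375 = 3.8616
χ² = 5.9527 + 14.0256 + 3.8616 = 23.8399 ≈ 23.840

23.840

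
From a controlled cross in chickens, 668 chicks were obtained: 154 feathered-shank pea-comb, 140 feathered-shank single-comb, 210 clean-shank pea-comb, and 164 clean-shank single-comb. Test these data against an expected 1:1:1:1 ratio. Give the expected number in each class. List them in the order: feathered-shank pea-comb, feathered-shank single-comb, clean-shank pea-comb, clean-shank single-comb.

167, 167, 167, 167

Expected counts for N = 668 under a 1:1:1:1 ratio (total parts = 4):
  feathered-shank pea-comb: 668 × 1/4 = 167
  feathered-shank single-comb: 668 × 1/4 = 167
  clean-shank pea-comb: 668 × 1/4 = 167
  clean-shank single-comb: 668 × 1/4 = 167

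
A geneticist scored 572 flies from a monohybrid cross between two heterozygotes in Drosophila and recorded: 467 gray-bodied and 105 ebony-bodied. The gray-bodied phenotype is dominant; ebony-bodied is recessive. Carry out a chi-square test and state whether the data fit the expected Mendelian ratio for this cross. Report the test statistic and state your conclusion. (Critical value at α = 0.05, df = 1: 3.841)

For a monohybrid cross between heterozygotes with complete dominance, the expected phenotypic ratio is 3:1.
Total ratio parts = 4. Expected numbers out of 572:
  gray-bodied: 572 × 3/4 = 429
  ebony-bodied: 572 × 1/4 = 143
χ² = Σ (O − E)² / E
  gray-bodied: (467 − 429)² / 429 = 3.3660
  ebony-bodied: (105 − 143)² / 143 = 10.0979
χ² = 3.3660 + 10.0979 = 13.4639 ≈ 13.464
Degrees of freedom = 2 − 1 = 1; critical value at α = 0.05 is 3.841.
Since 13.464 > 3.841, we reject the null hypothesis — the data do not fit the 3:1 ratio.

13.464; not consistent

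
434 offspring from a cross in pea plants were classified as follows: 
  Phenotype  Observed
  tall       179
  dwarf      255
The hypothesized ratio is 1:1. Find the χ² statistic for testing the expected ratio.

13.309

Under the 1:1 hypothesis (Σ ratio = 2, N = 434):
  tall: 434 × 1/2 = 217
  dwarf: 434 × 1/2 = 217
χ² = Σ (O − E)² / E
  tall: (179 − 217)² / 217 = 6.6544
  dwarf: (255 − 217)² / 217 = 6.6544
χ² = 6.6544 + 6.6544 = 13.3088 ≈ 13.309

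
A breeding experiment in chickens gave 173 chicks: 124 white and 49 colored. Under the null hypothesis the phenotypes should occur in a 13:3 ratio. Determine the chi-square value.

The 13:3 ratio has 16 parts, so with N = 173 the expected counts are:
  white: 173 × 13/16 = 140.5625
  colored: 173 × 3/16 = 32.4375
χ² = Σ (O − E)² / E
  white: (124 − 140.5625)² / 140.5625 = 1.9516
  colored: (49 − 32.4375)² / 32.4375 = 8.4568
χ² = 1.9516 + 8.4568 = 10.4084 ≈ 10.408

10.408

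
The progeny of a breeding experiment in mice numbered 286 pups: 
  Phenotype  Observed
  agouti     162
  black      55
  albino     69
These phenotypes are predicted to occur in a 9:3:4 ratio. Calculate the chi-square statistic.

Expected counts for N = 286 under a 9:3:4 ratio (total parts = 16):
  agouti: 286 × 9/16 = 160.875
  black: 286 × 3/16 = 53.625
  albino: 286 × 4/16 = 71.5
χ² = Σ (O − E)² / E
  agouti: (162 − 160.875)² / 160.875 = 0.0079
  black: (55 − 53.625)² / 53.625 = 0.0353
  albino: (69 − 71.5)² / 71.5 = 0.0874
χ² = 0.0079 + 0.0353 + 0.0874 = 0.1306 ≈ 0.131

0.131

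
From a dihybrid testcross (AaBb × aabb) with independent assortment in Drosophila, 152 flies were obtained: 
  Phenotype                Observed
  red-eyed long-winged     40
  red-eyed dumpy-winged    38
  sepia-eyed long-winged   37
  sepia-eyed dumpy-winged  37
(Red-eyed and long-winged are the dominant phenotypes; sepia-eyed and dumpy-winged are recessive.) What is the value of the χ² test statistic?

A dihybrid testcross with independent assortment gives a 1:1:1:1 ratio.
Expected counts for N = 152 under a 1:1:1:1 ratio (total parts = 4):
  red-eyed long-winged: 152 × 1/4 = 38
  red-eyed dumpy-winged: 152 × 1/4 = 38
  sepia-eyed long-winged: 152 × 1/4 = 38
  sepia-eyed dumpy-winged: 152 × 1/4 = 38
χ² = Σ (O − E)² / E
  red-eyed long-winged: (40 − 38)² / 38 = 0.1053
  red-eyed dumpy-winged: (38 − 38)² / 38 = 0.0000
  sepia-eyed long-winged: (37 − 38)² / 38 = 0.0263
  sepia-eyed dumpy-winged: (37 − 38)² / 38 = 0.0263
χ² = 0.1053 + 0.0000 + 0.0263 + 0.0263 = 0.1579 ≈ 0.158

0.158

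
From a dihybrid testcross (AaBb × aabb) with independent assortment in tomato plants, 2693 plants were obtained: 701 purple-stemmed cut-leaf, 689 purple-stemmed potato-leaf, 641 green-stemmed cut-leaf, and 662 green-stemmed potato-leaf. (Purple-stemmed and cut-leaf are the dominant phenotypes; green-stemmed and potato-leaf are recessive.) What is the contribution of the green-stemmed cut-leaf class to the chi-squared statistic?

A dihybrid testcross with independent assortment gives a 1:1:1:1 ratio.
Under the 1:1:1:1 hypothesis (Σ ratio = 4, N = 2693):
  purple-stemmed cut-leaf: 2693 × 1/4 = 673.25
  purple-stemmed potato-leaf: 2693 × 1/4 = 673.25
  green-stemmed cut-leaf: 2693 × 1/4 = 673.25
  green-stemmed potato-leaf: 2693 × 1/4 = 673.25
Contribution of green-stemmed cut-leaf: (641 − 673.25)² / 673.25 = 1.5448

1.545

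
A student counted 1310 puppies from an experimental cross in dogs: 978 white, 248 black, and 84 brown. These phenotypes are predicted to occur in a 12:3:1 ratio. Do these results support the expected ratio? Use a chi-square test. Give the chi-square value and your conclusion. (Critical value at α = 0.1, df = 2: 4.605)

0.099; consistent

Expected counts for N = 1310 under a 12:3:1 ratio (total parts = 16):
  white: 1310 × 12/16 = 982.5
  black: 1310 × 3/16 = 245.625
  brown: 1310 × 1/16 = 81.875
χ² = Σ (O − E)² / E
  white: (978 − 982.5)² / 982.5 = 0.0206
  black: (248 − 245.625)² / 245.625 = 0.0230
  brown: (84 − 81.875)² / 81.875 = 0.0552
χ² = 0.0206 + 0.0230 + 0.0552 = 0.0988 ≈ 0.099
Degrees of freedom = 3 − 1 = 2; critical value at α = 0.1 is 4.605.
Since 0.099 < 4.605, we fail to reject the null hypothesis — the data are consistent with the 12:3:1 ratio.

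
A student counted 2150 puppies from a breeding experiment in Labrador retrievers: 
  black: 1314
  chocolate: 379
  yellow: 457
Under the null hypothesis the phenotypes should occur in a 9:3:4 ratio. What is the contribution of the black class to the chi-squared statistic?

Under the 9:3:4 hypothesis (Σ ratio = 16, N = 2150):
  black: 2150 × 9/16 = 1209.375
  chocolate: 2150 × 3/16 = 403.125
  yellow: 2150 × 4/16 = 537.5
Contribution of black: (1314 − 1209.375)² / 1209.375 = 9.0513

9.051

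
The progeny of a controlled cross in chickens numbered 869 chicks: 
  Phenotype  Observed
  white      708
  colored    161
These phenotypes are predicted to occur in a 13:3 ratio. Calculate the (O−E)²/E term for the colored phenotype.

Expected counts for N = 869 under a 13:3 ratio (total parts = 16):
  white: 869 × 13/16 = 706.0625
  colored: 869 × 3/16 = 162.9375
Contribution of colored: (161 − 162.9375)² / 162.9375 = 0.0230

0.023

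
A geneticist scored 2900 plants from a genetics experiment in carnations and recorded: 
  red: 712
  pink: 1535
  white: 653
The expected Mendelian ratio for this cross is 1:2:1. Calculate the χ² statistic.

Under the 1:2:1 hypothesis (Σ ratio = 4, N = 2900):
  red: 2900 × 1/4 = 725
  pink: 2900 × 2/4 = 1450
  white: 2900 × 1/4 = 725
χ² = Σ (O − E)² / E
  red: (712 − 725)² / 725 = 0.2331
  pink: (1535 − 1450)² / 1450 = 4.9828
  white: (653 − 725)² / 725 = 7.1503
χ² = 0.2331 + 4.9828 + 7.1503 = 12.3662 ≈ 12.366

12.366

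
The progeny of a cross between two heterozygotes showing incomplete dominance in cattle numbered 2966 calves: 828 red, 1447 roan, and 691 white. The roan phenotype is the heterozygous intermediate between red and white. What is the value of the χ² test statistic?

With incomplete dominance, a heterozygote × heterozygote cross gives a 1:2:1 phenotypic ratio.
Total ratio parts = 4. Expected numbers out of 2966:
  red: 2966 × 1/4 = 741.5
  roan: 2966 × 2/4 = 1483
  white: 2966 × 1/4 = 741.5
χ² = Σ (O − E)² / E
  red: (828 − 741.5)² / 741.5 = 10.0907
  roan: (1447 − 1483)² / 1483 = 0.8739
  white: (691 − 741.5)² / 741.5 = 3.4393
χ² = 10.0907 + 0.8739 + 3.4393 = 14.4039 ≈ 14.404

14.404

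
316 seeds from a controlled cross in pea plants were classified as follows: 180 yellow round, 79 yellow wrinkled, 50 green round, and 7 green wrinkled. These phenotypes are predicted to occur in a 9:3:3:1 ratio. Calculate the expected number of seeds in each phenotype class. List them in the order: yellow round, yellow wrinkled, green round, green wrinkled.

177.75, 59.25, 59.25, 19.75

Total ratio parts = 16. Expected numbers out of 316:
  yellow round: 316 × 9/16 = 177.75
  yellow wrinkled: 316 × 3/16 = 59.25
  green round: 316 × 3/16 = 59.25
  green wrinkled: 316 × 1/16 = 19.75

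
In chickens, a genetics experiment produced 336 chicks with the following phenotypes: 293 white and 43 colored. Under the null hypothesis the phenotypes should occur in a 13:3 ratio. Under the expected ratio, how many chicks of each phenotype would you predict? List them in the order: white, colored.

The 13:3 ratio has 16 parts, so with N = 336 the expected counts are:
  white: 336 × 13/16 = 273
  colored: 336 × 3/16 = 63

273, 63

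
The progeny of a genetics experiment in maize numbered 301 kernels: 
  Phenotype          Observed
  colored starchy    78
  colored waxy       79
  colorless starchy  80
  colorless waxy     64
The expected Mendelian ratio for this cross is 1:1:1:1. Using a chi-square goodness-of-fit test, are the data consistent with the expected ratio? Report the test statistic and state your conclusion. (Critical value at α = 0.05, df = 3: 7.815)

Total ratio parts = 4. Expected numbers out of 301:
  colored starchy: 301 × 1/4 = 75.25
  colored waxy: 301 × 1/4 = 75.25
  colorless starchy: 301 × 1/4 = 75.25
  colorless waxy: 301 × 1/4 = 75.25
χ² = Σ (O − E)² / E
  colored starchy: (78 − 75.25)² / 75.25 = 0.1005
  colored waxy: (79 − 75.25)² / 75.25 = 0.1869
  colorless starchy: (80 − 75.25)² / 75.25 = 0.2998
  colorless waxy: (64 − 75.25)² / 75.25 = 1.6819
χ² = 0.1005 + 0.1869 + 0.2998 + 1.6819 = 2.2691 ≈ 2.269
Degrees of freedom = 4 − 1 = 3; critical value at α = 0.05 is 7.815.
Since 2.269 < 7.815, we fail to reject the null hypothesis — the data are consistent with the 1:1:1:1 ratio.

2.269; consistent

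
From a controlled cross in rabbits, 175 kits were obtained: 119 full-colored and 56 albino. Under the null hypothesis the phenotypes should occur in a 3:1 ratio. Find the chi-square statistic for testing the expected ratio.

Total ratio parts = 4. Expected numbers out of 175:
  full-colored: 175 × 3/4 = 131.25
  albino: 175 × 1/4 = 43.75
χ² = Σ (O − E)² / E
  full-colored: (119 − 131.25)² / 131.25 = 1.1433
  albino: (56 − 43.75)² / 43.75 = 3.4300
χ² = 1.1433 + 3.4300 = 4.5733 ≈ 4.573

4.573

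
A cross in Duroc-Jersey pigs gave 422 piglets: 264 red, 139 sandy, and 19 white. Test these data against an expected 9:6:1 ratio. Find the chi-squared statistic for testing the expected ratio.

7.390

Under the 9:6:1 hypothesis (Σ ratio = 16, N = 422):
  red: 422 × 9/16 = 237.375
  sandy: 422 × 6/16 = 158.25
  white: 422 × 1/16 = 26.375
χ² = Σ (O − E)² / E
  red: (264 − 237.375)² / 237.375 = 2.9864
  sandy: (139 − 158.25)² / 158.25 = 2.3416
  white: (19 − 26.375)² / 26.375 = 2.0622
χ² = 2.9864 + 2.3416 + 2.0622 = 7.3902 ≈ 7.390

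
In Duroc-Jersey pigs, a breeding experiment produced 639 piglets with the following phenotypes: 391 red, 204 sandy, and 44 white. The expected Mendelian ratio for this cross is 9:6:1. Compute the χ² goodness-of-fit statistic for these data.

8.481

Under the 9:6:1 hypothesis (Σ ratio = 16, N = 639):
  red: 639 × 9/16 = 359.4375
  sandy: 639 × 6/16 = 239.625
  white: 639 × 1/16 = 39.9375
χ² = Σ (O − E)² / E
  red: (391 − 359.4375)² / 359.4375 = 2.7715
  sandy: (204 − 239.625)² / 239.625 = 5.2964
  white: (44 − 39.9375)² / 39.9375 = 0.4132
χ² = 2.7715 + 5.2964 + 0.4132 = 8.4811 ≈ 8.481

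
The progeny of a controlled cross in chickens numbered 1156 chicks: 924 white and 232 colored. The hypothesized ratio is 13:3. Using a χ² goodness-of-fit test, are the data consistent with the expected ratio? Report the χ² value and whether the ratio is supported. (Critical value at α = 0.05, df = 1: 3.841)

1.321; consistent

The 13:3 ratio has 16 parts, so with N = 1156 the expected counts are:
  white: 1156 × 13/16 = 939.25
  colored: 1156 × 3/16 = 216.75
χ² = Σ (O − E)² / E
  white: (924 − 939.25)² / 939.25 = 0.2476
  colored: (232 − 216.75)² / 216.75 = 1.0730
χ² = 0.2476 + 1.0730 = 1.3206 ≈ 1.321
Degrees of freedom = 2 − 1 = 1; critical value at α = 0.05 is 3.841.
Since 1.321 < 3.841, we fail to reject the null hypothesis — the data are consistent with the 13:3 ratio.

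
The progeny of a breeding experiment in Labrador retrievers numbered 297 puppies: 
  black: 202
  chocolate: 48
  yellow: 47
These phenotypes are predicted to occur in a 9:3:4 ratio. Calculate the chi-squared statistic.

18.368

Total ratio parts = 16. Expected numbers out of 297:
  black: 297 × 9/16 = 167.0625
  chocolate: 297 × 3/16 = 55.6875
  yellow: 297 × 4/16 = 74.25
χ² = Σ (O − E)² / E
  black: (202 − 167.0625)² / 167.0625 = 7.3064
  chocolate: (48 − 55.6875)² / 55.6875 = 1.0612
  yellow: (47 − 74.25)² / 74.25 = 10.0008
χ² = 7.3064 + 1.0612 + 10.0008 = 18.3684 ≈ 18.368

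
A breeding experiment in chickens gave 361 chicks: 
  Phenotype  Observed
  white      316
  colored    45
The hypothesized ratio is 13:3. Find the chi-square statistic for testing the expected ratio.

9.359

Under the 13:3 hypothesis (Σ ratio = 16, N = 361):
  white: 361 × 13/16 = 293.3125
  colored: 361 × 3/16 = 67.6875
χ² = Σ (O − E)² / E
  white: (316 − 293.3125)² / 293.3125 = 1.7549
  colored: (45 − 67.6875)² / 67.6875 = 7.6044
χ² = 1.7549 + 7.6044 = 9.3593 ≈ 9.359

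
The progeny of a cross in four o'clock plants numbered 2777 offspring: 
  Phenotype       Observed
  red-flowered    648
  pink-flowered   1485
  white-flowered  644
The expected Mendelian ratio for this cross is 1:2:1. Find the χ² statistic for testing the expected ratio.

13.425

Expected counts for N = 2777 under a 1:2:1 ratio (total parts = 4):
  red-flowered: 2777 × 1/4 = 694.25
  pink-flowered: 2777 × 2/4 = 1388.5
  white-flowered: 2777 × 1/4 = 694.25
χ² = Σ (O − E)² / E
  red-flowered: (648 − 694.25)² / 694.25 = 3.0811
  pink-flowered: (1485 − 1388.5)² / 1388.5 = 6.7067
  white-flowered: (644 − 694.25)² / 694.25 = 3.6371
χ² = 3.0811 + 6.7067 + 3.6371 = 13.4249 ≈ 13.425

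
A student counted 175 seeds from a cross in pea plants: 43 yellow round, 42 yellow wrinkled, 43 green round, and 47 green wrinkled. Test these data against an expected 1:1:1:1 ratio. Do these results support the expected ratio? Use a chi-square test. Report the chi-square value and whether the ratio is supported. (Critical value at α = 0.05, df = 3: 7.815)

0.337; consistent

Under the 1:1:1:1 hypothesis (Σ ratio = 4, N = 175):
  yellow round: 175 × 1/4 = 43.75
  yellow wrinkled: 175 × 1/4 = 43.75
  green round: 175 × 1/4 = 43.75
  green wrinkled: 175 × 1/4 = 43.75
χ² = Σ (O − E)² / E
  yellow round: (43 − 43.75)² / 43.75 = 0.0129
  yellow wrinkled: (42 − 43.75)² / 43.75 = 0.0700
  green round: (43 − 43.75)² / 43.75 = 0.0129
  green wrinkled: (47 − 43.75)² / 43.75 = 0.2414
χ² = 0.0129 + 0.0700 + 0.0129 + 0.2414 = 0.3372 ≈ 0.337
Degrees of freedom = 4 − 1 = 3; critical value at α = 0.05 is 7.815.
Since 0.337 < 7.815, we fail to reject the null hypothesis — the data are consistent with the 1:1:1:1 ratio.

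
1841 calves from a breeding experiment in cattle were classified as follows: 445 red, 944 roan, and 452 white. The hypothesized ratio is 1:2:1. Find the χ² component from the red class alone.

0.505

Expected counts for N = 1841 under a 1:2:1 ratio (total parts = 4):
  red: 1841 × 1/4 = 460.25
  roan: 1841 × 2/4 = 920.5
  white: 1841 × 1/4 = 460.25
Contribution of red: (445 − 460.25)² / 460.25 = 0.5053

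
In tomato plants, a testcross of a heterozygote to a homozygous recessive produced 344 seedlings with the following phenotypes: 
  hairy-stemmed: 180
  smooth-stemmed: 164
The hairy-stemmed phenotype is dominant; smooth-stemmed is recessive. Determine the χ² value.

0.744

A testcross of a heterozygote (Aa × aa) gives a 1:1 phenotypic ratio.
Expected counts for N = 344 under a 1:1 ratio (total parts = 2):
  hairy-stemmed: 344 × 1/2 = 172
  smooth-stemmed: 344 × 1/2 = 172
χ² = Σ (O − E)² / E
  hairy-stemmed: (180 − 172)² / 172 = 0.3721
  smooth-stemmed: (164 − 172)² / 172 = 0.3721
χ² = 0.3721 + 0.3721 = 0.7442 ≈ 0.744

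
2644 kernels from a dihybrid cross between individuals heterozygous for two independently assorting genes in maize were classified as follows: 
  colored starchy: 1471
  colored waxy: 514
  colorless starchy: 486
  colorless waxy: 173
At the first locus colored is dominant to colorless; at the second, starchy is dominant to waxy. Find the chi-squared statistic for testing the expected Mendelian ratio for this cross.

A dihybrid F₂ with independent assortment and complete dominance at both loci gives a 9:3:3:1 phenotypic ratio.
The 9:3:3:1 ratio has 16 parts, so with N = 2644 the expected counts are:
  colored starchy: 2644 × 9/16 = 1487.25
  colored waxy: 2644 × 3/16 = 495.75
  colorless starchy: 2644 × 3/16 = 495.75
  colorless waxy: 2644 × 1/16 = 165.25
χ² = Σ (O − E)² / E
  colored starchy: (1471 − 1487.25)² / 1487.25 = 0.1776
  colored waxy: (514 − 495.75)² / 495.75 = 0.6718
  colorless starchy: (486 − 495.75)² / 495.75 = 0.1918
  colorless waxy: (173 − 165.25)² / 165.25 = 0.3635
χ² = 0.1776 + 0.6718 + 0.1918 + 0.3635 = 1.4047 ≈ 1.405

1.405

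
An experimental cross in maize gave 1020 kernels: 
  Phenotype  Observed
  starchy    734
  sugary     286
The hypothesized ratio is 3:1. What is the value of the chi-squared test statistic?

Under the 3:1 hypothesis (Σ ratio = 4, N = 1020):
  starchy: 1020 × 3/4 = 765
  sugary: 1020 × 1/4 = 255
χ² = Σ (O − E)² / E
  starchy: (734 − 765)² / 765 = 1.2562
  sugary: (286 − 255)² / 255 = 3.7686
χ² = 1.2562 + 3.7686 = 5.0248 ≈ 5.025

5.025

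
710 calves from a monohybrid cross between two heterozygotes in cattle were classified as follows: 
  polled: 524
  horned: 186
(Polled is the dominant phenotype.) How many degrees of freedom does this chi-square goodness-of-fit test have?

For a monohybrid cross between heterozygotes with complete dominance, the expected phenotypic ratio is 3:1.
A goodness-of-fit test with 2 phenotype classes has df = 2 − 1 = 1.

1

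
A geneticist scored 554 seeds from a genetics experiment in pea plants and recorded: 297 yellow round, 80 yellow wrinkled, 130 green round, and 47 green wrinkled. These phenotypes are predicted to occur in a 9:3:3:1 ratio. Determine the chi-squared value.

The 9:3:3:1 ratio has 16 parts, so with N = 554 the expected counts are:
  yellow round: 554 × 9/16 = 311.625
  yellow wrinkled: 554 × 3/16 = 103.875
  green round: 554 × 3/16 = 103.875
  green wrinkled: 554 × 1/16 = 34.625
χ² = Σ (O − E)² / E
  yellow round: (297 − 311.625)² / 311.625 = 0.6864
  yellow wrinkled: (80 − 103.875)² / 103.875 = 5.4875
  green round: (130 − 103.875)² / 103.875 = 6.5705
  green wrinkled: (47 − 34.625)² / 34.625 = 4.4228
χ² = 0.6864 + 5.4875 + 6.5705 + 4.4228 = 17.1672 ≈ 17.167

17.167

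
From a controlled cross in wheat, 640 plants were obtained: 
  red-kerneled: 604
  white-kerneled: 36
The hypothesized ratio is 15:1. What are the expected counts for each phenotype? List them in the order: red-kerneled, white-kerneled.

600, 40

Expected counts for N = 640 under a 15:1 ratio (total parts = 16):
  red-kerneled: 640 × 15/16 = 600
  white-kerneled: 640 × 1/16 = 40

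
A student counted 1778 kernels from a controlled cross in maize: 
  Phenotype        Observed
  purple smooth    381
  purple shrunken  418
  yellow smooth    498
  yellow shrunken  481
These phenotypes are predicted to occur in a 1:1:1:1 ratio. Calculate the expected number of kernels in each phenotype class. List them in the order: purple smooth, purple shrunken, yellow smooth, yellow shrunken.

Expected counts for N = 1778 under a 1:1:1:1 ratio (total parts = 4):
  purple smooth: 1778 × 1/4 = 444.5
  purple shrunken: 1778 × 1/4 = 444.5
  yellow smooth: 1778 × 1/4 = 444.5
  yellow shrunken: 1778 × 1/4 = 444.5

444.5, 444.5, 444.5, 444.5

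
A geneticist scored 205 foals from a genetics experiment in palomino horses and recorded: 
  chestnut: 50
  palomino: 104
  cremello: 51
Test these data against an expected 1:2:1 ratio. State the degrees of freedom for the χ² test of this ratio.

2

A goodness-of-fit test with 3 phenotype classes has df = 3 − 1 = 2.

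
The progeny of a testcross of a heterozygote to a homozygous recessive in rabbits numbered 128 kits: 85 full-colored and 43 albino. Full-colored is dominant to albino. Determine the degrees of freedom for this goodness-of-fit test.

1

A testcross of a heterozygote (Aa × aa) gives a 1:1 phenotypic ratio.
A goodness-of-fit test with 2 phenotype classes has df = 2 − 1 = 1.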